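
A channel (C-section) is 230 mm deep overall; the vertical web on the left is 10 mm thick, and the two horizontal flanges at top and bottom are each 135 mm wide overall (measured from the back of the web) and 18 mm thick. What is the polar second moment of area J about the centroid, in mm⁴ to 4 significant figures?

Break the section into simple shapes (no overlaps), measuring from the bottom-left corner of the bounding box.
Web: 10 × 230, A = 2 300 mm², y = 115 mm, Ī = 10 139 167 mm⁴.
Top flange (beyond web): 125 × 18, A = 2 250 mm², y = 221 mm, Ī = 60 750 mm⁴.
Bottom flange (beyond web): 125 × 18, A = 2 250 mm², y = 9 mm, Ī = 60 750 mm⁴.
By symmetry the centroid is at mid-height, ȳ = 115 mm.
Transfer each piece to the centroidal x-axis using Ī + A·d² with d = y − 115:
  web: d = 0 mm → contributes +10 139 167 mm⁴
  top flange (beyond web): d = 106 mm → contributes +25 341 750 mm⁴
  bottom flange (beyond web): d = -106 mm → contributes +25 341 750 mm⁴
Total I = 60 822 667 mm⁴.
For the y-axis: x̄ = 49.6691 mm.
Repeating about the centroidal y-axis gives I_y = 12 813 422 mm⁴.
Polar second moment: J = I_x + I_y = 73 636 089 mm⁴.

J ≈ 7.364 × 10⁷ mm⁴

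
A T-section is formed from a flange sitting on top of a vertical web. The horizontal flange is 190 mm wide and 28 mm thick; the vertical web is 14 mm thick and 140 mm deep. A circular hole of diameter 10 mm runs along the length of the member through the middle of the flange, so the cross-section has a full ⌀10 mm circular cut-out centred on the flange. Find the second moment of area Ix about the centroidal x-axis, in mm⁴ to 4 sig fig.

Ix ≈ 1.361 × 10⁷ mm⁴

Split into non-overlapping primitives; take the origin at the lower-left of the bounding box.
Flange: 190 × 28, A = 5 320 mm², y = 154 mm, Ī = 347 573 mm⁴.
Web: 14 × 140, A = 1 960 mm², y = 70 mm, Ī = 3 201 333 mm⁴.
Hole (subtracted): ⌀10, A = 78.5398 mm², y = 154 mm, Ī = 490.874 mm⁴.
Centroid: ȳ = ΣA·y / ΣA = 131.138 mm.
Transfer each piece to the centroidal x-axis using Ī + A·d² with d = y − 131.138:
  flange: d = 22.862 mm → contributes +3 128 191 mm⁴
  web: d = -61.138 mm → contributes +10 527 522 mm⁴
  hole: d = 22.862 mm → contributes −41541.5 mm⁴
Total I = 13 614 171 mm⁴.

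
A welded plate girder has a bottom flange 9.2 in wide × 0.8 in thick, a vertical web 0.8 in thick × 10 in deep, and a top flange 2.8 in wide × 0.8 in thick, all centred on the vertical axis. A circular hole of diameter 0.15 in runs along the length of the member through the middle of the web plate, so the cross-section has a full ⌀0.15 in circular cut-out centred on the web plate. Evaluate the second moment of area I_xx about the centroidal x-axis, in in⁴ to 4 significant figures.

I_xx ≈ 303.6 in⁴

Break the section into simple shapes (no overlaps), measuring from the bottom-left corner of the bounding box.
Bottom plate: 9.2 × 0.8, A = 7.36 in², y = 0.4 in, Ī = 0.392533 in⁴.
Web plate: 0.8 × 10, A = 8 in², y = 5.8 in, Ī = 66.6667 in⁴.
Top plate: 2.8 × 0.8, A = 2.24 in², y = 11.2 in, Ī = 0.119467 in⁴.
Hole (subtracted): ⌀0.15, A = 0.0176715 in², y = 5.8 in, Ī = 0.0000248505 in⁴.
Centroid: ȳ = ΣA·y / ΣA = 4.22751 in.
Transfer each piece to the centroidal x-axis using Ī + A·d² with d = y − 4.22751:
  bottom plate: d = -3.82751 in → contributes +108.215 in⁴
  web plate: d = 1.57249 in → contributes +86.4484 in⁴
  top plate: d = 6.97249 in → contributes +109.018 in⁴
  hole: d = 1.57249 in → contributes −0.0437214 in⁴
Total I = 303.638 in⁴.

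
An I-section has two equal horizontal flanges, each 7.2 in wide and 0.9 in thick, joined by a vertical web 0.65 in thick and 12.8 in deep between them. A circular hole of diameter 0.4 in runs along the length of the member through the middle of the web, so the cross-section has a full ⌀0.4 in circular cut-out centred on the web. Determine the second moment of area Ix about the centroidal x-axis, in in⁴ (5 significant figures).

Ix ≈ 722.58 in⁴

Decompose the section into non-overlapping parts with the origin at the bottom-left of its bounding rectangle.
Bottom flange: 7.2 × 0.9, A = 6.48 in², y = 0.45 in, Ī = 0.4374 in⁴.
Web: 0.65 × 12.8, A = 8.32 in², y = 7.3 in, Ī = 113.5957 in⁴.
Top flange: 7.2 × 0.9, A = 6.48 in², y = 14.15 in, Ī = 0.4374 in⁴.
Hole (subtracted): ⌀0.4, A = 0.1256637 in², y = 7.3 in, Ī = 0.001256637 in⁴.
By symmetry the centroid is at mid-height, ȳ = 7.3 in.
Transfer each piece to the centroidal x-axis using Ī + A·d² with d = y − 7.3:
  bottom flange: d = -6.85 in → contributes +304.4952 in⁴
  web: d = 0 in → contributes +113.5957 in⁴
  top flange: d = 6.85 in → contributes +304.4952 in⁴
  hole: d = 0 in → contributes −0.001256637 in⁴
Total I = 722.5849 in⁴.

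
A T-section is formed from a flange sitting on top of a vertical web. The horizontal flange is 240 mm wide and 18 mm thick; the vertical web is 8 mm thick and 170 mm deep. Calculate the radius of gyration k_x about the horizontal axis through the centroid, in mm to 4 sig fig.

k_x ≈ 46.97 mm

Split into non-overlapping primitives; take the origin at the lower-left of the bounding box.
Flange: 240 × 18, A = 4 320 mm², y = 179 mm, Ī = 116 640 mm⁴.
Web: 8 × 170, A = 1 360 mm², y = 85 mm, Ī = 3 275 333 mm⁴.
Centroid: ȳ = ΣA·y / ΣA = 156.493 mm.
Transfer each piece to the horizontal axis through the centroid using Ī + A·d² with d = y − 156.493:
  flange: d = 22.507 mm → contributes +2 305 009 mm⁴
  web: d = -71.493 mm → contributes +10 226 624 mm⁴
Total I = 12 531 633 mm⁴.
Radius of gyration: k = √(I/A) = √(12 531 633 / 5 680) = 46.971 mm.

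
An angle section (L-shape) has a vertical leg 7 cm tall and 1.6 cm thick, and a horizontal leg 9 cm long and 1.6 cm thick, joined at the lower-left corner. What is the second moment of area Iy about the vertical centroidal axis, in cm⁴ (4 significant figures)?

Iy ≈ 173.0 cm⁴

Decompose the section into non-overlapping parts with the origin at the bottom-left of its bounding rectangle.
Vertical leg: 1.6 × 7, A = 11.2 cm², x = 0.8 cm, Ī = 2.38933 cm⁴.
Horizontal leg (remainder): 7.4 × 1.6, A = 11.84 cm², x = 5.3 cm, Ī = 54.0299 cm⁴.
Centroid: x̄ = ΣA·x / ΣA = 3.1125 cm.
Transfer each piece to the vertical centroidal axis using Ī + A·d² with d = x − 3.1125:
  vertical leg: d = -2.3125 cm → contributes +62.2831 cm⁴
  horizontal leg (remainder): d = 2.1875 cm → contributes +110.686 cm⁴
Total I = 172.969 cm⁴.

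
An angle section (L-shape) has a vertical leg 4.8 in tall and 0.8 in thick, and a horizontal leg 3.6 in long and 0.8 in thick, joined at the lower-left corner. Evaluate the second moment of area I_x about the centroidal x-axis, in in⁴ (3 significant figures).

Treat the section as a set of non-overlapping primitives; coordinates are from the bounding-box lower-left.
Vertical leg: 0.8 × 4.8, A = 3.84 in², y = 2.4 in, Ī = 7.3728 in⁴.
Horizontal leg (remainder): 2.8 × 0.8, A = 2.24 in², y = 0.4 in, Ī = 0.11947 in⁴.
Centroid: ȳ = ΣA·y / ΣA = 1.6632 in.
Transfer each piece to the centroidal x-axis using Ī + A·d² with d = y − 1.6632:
  vertical leg: d = 0.73684 in → contributes +9.4577 in⁴
  horizontal leg (remainder): d = -1.2632 in → contributes +3.6935 in⁴
Total I = 13.151 in⁴.

I_x ≈ 13.2 in⁴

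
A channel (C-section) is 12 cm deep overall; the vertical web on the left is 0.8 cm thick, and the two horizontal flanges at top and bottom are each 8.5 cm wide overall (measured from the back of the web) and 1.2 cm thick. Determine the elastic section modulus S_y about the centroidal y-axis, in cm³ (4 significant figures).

S_y ≈ 38.83 cm³

Split into non-overlapping primitives; take the origin at the lower-left of the bounding box.
Web: 0.8 × 12, A = 9.6 cm², x = 0.4 cm, Ī = 0.512 cm⁴.
Top flange (beyond web): 7.7 × 1.2, A = 9.24 cm², x = 4.65 cm, Ī = 45.6533 cm⁴.
Bottom flange (beyond web): 7.7 × 1.2, A = 9.24 cm², x = 4.65 cm, Ī = 45.6533 cm⁴.
Centroid: x̄ = ΣA·x / ΣA = 3.19701 cm.
Transfer each piece to the centroidal y-axis using Ī + A·d² with d = x − 3.19701:
  web: d = -2.79701 cm → contributes +75.6153 cm⁴
  top flange (beyond web): d = 1.45299 cm → contributes +65.1606 cm⁴
  bottom flange (beyond web): d = 1.45299 cm → contributes +65.1606 cm⁴
Total I = 205.937 cm⁴.
Extreme fibre distance c = 5.30299 cm; S = I/c = 38.834 cm³.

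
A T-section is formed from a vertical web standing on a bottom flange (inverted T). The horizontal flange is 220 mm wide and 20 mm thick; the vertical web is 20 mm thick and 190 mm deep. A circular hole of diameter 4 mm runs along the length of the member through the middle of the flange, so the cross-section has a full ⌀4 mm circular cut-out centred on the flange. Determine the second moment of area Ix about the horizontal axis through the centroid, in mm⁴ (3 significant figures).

Ix ≈ 3.40 × 10⁷ mm⁴

Treat the section as a set of non-overlapping primitives; coordinates are from the bounding-box lower-left.
Flange: 220 × 20, A = 4 400 mm², y = 10 mm, Ī = 146 667 mm⁴.
Web: 20 × 190, A = 3 800 mm², y = 115 mm, Ī = 11 431 667 mm⁴.
Hole (subtracted): ⌀4, A = 12.566 mm², y = 10 mm, Ī = 12.566 mm⁴.
Centroid: ȳ = ΣA·y / ΣA = 58.733 mm.
Transfer each piece to the horizontal axis through the centroid using Ī + A·d² with d = y − 58.733:
  flange: d = -48.733 mm → contributes +10 596 344 mm⁴
  web: d = 56.267 mm → contributes +23 462 279 mm⁴
  hole: d = -48.733 mm → contributes −29 857 mm⁴
Total I = 34 028 766 mm⁴.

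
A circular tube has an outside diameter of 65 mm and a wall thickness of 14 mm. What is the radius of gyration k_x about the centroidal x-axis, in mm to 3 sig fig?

k_x ≈ 18.7 mm

Split into non-overlapping primitives; take the origin at the lower-left of the bounding box.
Outer circle: ⌀65, A = 3318.3 mm², y = 32.5 mm, Ī = 876 241 mm⁴.
Bore (subtracted): ⌀37, A = 1075.2 mm², y = 32.5 mm, Ī = 91 998 mm⁴.
By symmetry the centroid is at mid-height, ȳ = 32.5 mm.
All pieces are centred on the centroidal x-axis, so I = ΣĪ (holes subtracted) = 784 243 mm⁴.
Radius of gyration: k = √(I/A) = √(784 243 / 2243.1) = 18.698 mm.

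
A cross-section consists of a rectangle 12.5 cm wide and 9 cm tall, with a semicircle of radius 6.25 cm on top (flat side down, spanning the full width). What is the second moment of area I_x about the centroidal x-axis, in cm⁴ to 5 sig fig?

Treat the section as a set of non-overlapping primitives; coordinates are from the bounding-box lower-left.
Rectangular body: 12.5 × 9, A = 112.5 cm², y = 4.5 cm, Ī = 759.375 cm⁴.
Semicircular cap: semicircle r = 6.25, A = 61.35923 cm², y = 11.65258 cm, Ī = 167.4758 cm⁴.
Centroid: ȳ = ΣA·y / ΣA = 7.024324 cm.
Transfer each piece to the centroidal x-axis using Ī + A·d² with d = y − 7.024324:
  rectangular body: d = -2.524324 cm → contributes +1476.249 cm⁴
  semicircular cap: d = 4.628259 cm → contributes +1481.838 cm⁴
Total I = 2958.087 cm⁴.

I_x ≈ 2958.1 cm⁴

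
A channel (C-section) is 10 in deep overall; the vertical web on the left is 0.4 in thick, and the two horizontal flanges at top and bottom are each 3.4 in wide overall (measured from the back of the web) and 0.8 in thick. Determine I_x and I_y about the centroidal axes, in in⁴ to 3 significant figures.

I_x ≈ 135 in⁴, I_y ≈ 9.96 in⁴

Split into non-overlapping primitives; take the origin at the lower-left of the bounding box.
Web: 0.4 × 10, A = 4 in², y = 5 in, Ī = 33.333 in⁴.
Top flange (beyond web): 3 × 0.8, A = 2.4 in², y = 9.6 in, Ī = 0.128 in⁴.
Bottom flange (beyond web): 3 × 0.8, A = 2.4 in², y = 0.4 in, Ī = 0.128 in⁴.
By symmetry the centroid is at mid-height, ȳ = 5 in.
Transfer each piece to the centroidal x-axis using Ī + A·d² with d = y − 5:
  web: d = 0 in → contributes +33.333 in⁴
  top flange (beyond web): d = 4.6 in → contributes +50.912 in⁴
  bottom flange (beyond web): d = -4.6 in → contributes +50.912 in⁴
Total I = 135.16 in⁴.
For the y-axis: x̄ = 1.1273 in.
Repeating about the centroidal y-axis gives I_y = 9.9588 in⁴.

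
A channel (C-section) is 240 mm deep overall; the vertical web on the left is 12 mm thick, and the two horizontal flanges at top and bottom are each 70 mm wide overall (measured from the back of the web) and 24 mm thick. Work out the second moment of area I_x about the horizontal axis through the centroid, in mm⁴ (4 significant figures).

I_x ≈ 4.643 × 10⁷ mm⁴

Decompose the section into non-overlapping parts with the origin at the bottom-left of its bounding rectangle.
Web: 12 × 240, A = 2 880 mm², y = 120 mm, Ī = 13 824 000 mm⁴.
Top flange (beyond web): 58 × 24, A = 1 392 mm², y = 228 mm, Ī = 66 816 mm⁴.
Bottom flange (beyond web): 58 × 24, A = 1 392 mm², y = 12 mm, Ī = 66 816 mm⁴.
By symmetry the centroid is at mid-height, ȳ = 120 mm.
Transfer each piece to the horizontal axis through the centroid using Ī + A·d² with d = y − 120:
  web: d = 0 mm → contributes +13 824 000 mm⁴
  top flange (beyond web): d = 108 mm → contributes +16 303 104 mm⁴
  bottom flange (beyond web): d = -108 mm → contributes +16 303 104 mm⁴
Total I = 46 430 208 mm⁴.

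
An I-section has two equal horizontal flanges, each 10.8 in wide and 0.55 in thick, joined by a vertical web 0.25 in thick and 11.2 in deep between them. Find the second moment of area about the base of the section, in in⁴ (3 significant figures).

Treat the section as a set of non-overlapping primitives; coordinates are from the bounding-box lower-left.
Bottom flange: 10.8 × 0.55, A = 5.94 in², y = 0.275 in, Ī = 0.14974 in⁴.
Web: 0.25 × 11.2, A = 2.8 in², y = 6.15 in, Ī = 29.269 in⁴.
Top flange: 10.8 × 0.55, A = 5.94 in², y = 12.025 in, Ī = 0.14974 in⁴.
Transfer each piece to the bottom edge using Ī + A·d² with d = y − 0:
  bottom flange: d = 0.275 in → contributes +0.59895 in⁴
  web: d = 6.15 in → contributes +135.17 in⁴
  top flange: d = 12.025 in → contributes +859.08 in⁴
Total I = 994.85 in⁴.

I_base ≈ 995 in⁴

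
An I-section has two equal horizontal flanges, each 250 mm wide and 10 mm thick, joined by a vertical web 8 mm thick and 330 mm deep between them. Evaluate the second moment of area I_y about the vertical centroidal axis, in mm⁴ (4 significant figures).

I_y ≈ 2.606 × 10⁷ mm⁴

Treat the section as a set of non-overlapping primitives; coordinates are from the bounding-box lower-left.
Bottom flange: 250 × 10, A = 2 500 mm², x = 125 mm, Ī = 13 020 833 mm⁴.
Web: 8 × 330, A = 2 640 mm², x = 125 mm, Ī = 14 080 mm⁴.
Top flange: 250 × 10, A = 2 500 mm², x = 125 mm, Ī = 13 020 833 mm⁴.
By symmetry the centroid is at mid-width, x̄ = 125 mm.
All pieces are centred on the vertical centroidal axis, so I = ΣĪ = 26 055 747 mm⁴.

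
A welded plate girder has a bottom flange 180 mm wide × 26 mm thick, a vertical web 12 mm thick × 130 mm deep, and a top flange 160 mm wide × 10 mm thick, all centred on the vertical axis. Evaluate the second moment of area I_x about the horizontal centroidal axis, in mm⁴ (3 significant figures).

Break the section into simple shapes (no overlaps), measuring from the bottom-left corner of the bounding box.
Bottom plate: 180 × 26, A = 4 680 mm², y = 13 mm, Ī = 263 640 mm⁴.
Web plate: 12 × 130, A = 1 560 mm², y = 91 mm, Ī = 2 197 000 mm⁴.
Top plate: 160 × 10, A = 1 600 mm², y = 161 mm, Ī = 13 333 mm⁴.
Centroid: ȳ = ΣA·y / ΣA = 58.724 mm.
Transfer each piece to the horizontal centroidal axis using Ī + A·d² with d = y − 58.724:
  bottom plate: d = -45.724 mm → contributes +10 048 252 mm⁴
  web plate: d = 32.276 mm → contributes +3 822 065 mm⁴
  top plate: d = 102.28 mm → contributes +16 749 781 mm⁴
Total I = 30 620 098 mm⁴.

I_x ≈ 3.06 × 10⁷ mm⁴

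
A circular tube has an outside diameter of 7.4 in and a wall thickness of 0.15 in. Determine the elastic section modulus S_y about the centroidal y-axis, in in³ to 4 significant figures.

Split into non-overlapping primitives; take the origin at the lower-left of the bounding box.
Outer circle: ⌀7.4, A = 43.0084 in², x = 3.7 in, Ī = 147.196 in⁴.
Bore (subtracted): ⌀7.1, A = 39.5919 in², x = 3.7 in, Ī = 124.739 in⁴.
By symmetry the centroid is at mid-width, x̄ = 3.7 in.
All pieces are centred on the centroidal y-axis, so I = ΣĪ (holes subtracted) = 22.457 in⁴.
Extreme fibre distance c = 3.7 in; S = I/c = 6.06945 in³.

S_y ≈ 6.069 in³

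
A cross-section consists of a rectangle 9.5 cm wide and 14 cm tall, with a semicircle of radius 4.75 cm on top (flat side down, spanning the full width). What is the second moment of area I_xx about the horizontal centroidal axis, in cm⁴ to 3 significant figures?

Decompose the section into non-overlapping parts with the origin at the bottom-left of its bounding rectangle.
Rectangular body: 9.5 × 14, A = 133 cm², y = 7 cm, Ī = 2172.3 cm⁴.
Semicircular cap: semicircle r = 4.75, A = 35.441 cm², y = 16.016 cm, Ī = 55.874 cm⁴.
Centroid: ȳ = ΣA·y / ΣA = 8.897 cm.
Transfer each piece to the horizontal centroidal axis using Ī + A·d² with d = y − 8.897:
  rectangular body: d = -1.897 cm → contributes +2 651 cm⁴
  semicircular cap: d = 7.1189 cm → contributes +1 852 cm⁴
Total I = 4 503 cm⁴.

I_xx ≈ 4500 cm⁴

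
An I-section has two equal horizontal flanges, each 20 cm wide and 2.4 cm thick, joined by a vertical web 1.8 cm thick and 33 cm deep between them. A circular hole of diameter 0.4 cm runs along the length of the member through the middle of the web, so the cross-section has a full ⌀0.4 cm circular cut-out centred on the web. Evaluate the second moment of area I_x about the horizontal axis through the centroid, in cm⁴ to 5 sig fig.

Split into non-overlapping primitives; take the origin at the lower-left of the bounding box.
Bottom flange: 20 × 2.4, A = 48 cm², y = 1.2 cm, Ī = 23.04 cm⁴.
Web: 1.8 × 33, A = 59.4 cm², y = 18.9 cm, Ī = 5390.55 cm⁴.
Top flange: 20 × 2.4, A = 48 cm², y = 36.6 cm, Ī = 23.04 cm⁴.
Hole (subtracted): ⌀0.4, A = 0.1256637 cm², y = 18.9 cm, Ī = 0.001256637 cm⁴.
By symmetry the centroid is at mid-height, ȳ = 18.9 cm.
Transfer each piece to the horizontal axis through the centroid using Ī + A·d² with d = y − 18.9:
  bottom flange: d = -17.7 cm → contributes +15060.96 cm⁴
  web: d = 0 cm → contributes +5390.55 cm⁴
  top flange: d = 17.7 cm → contributes +15060.96 cm⁴
  hole: d = 0 cm → contributes −0.001256637 cm⁴
Total I = 35512.47 cm⁴.

I_x ≈ 3.5512 × 10⁴ cm⁴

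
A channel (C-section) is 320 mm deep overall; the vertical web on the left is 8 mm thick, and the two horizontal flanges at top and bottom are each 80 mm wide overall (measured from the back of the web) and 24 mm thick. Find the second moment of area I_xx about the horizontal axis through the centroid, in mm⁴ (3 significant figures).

I_xx ≈ 9.77 × 10⁷ mm⁴

Decompose the section into non-overlapping parts with the origin at the bottom-left of its bounding rectangle.
Web: 8 × 320, A = 2 560 mm², y = 160 mm, Ī = 21 845 333 mm⁴.
Top flange (beyond web): 72 × 24, A = 1 728 mm², y = 308 mm, Ī = 82 944 mm⁴.
Bottom flange (beyond web): 72 × 24, A = 1 728 mm², y = 12 mm, Ī = 82 944 mm⁴.
By symmetry the centroid is at mid-height, ȳ = 160 mm.
Transfer each piece to the horizontal axis through the centroid using Ī + A·d² with d = y − 160:
  web: d = 0 mm → contributes +21 845 333 mm⁴
  top flange (beyond web): d = 148 mm → contributes +37 933 056 mm⁴
  bottom flange (beyond web): d = -148 mm → contributes +37 933 056 mm⁴
Total I = 97 711 445 mm⁴.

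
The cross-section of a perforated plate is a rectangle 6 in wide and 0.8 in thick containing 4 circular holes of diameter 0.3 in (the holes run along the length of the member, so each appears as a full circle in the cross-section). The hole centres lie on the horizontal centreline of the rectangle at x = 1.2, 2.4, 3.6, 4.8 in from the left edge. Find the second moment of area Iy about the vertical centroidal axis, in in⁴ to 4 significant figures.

Iy ≈ 13.89 in⁴

Split into non-overlapping primitives; take the origin at the lower-left of the bounding box.
Plate: 6 × 0.8, A = 4.8 in², x = 3 in, Ī = 14.4 in⁴.
Hole 1 (subtracted): ⌀0.3, A = 0.0706858 in², x = 1.2 in, Ī = 0.000397608 in⁴.
Hole 2 (subtracted): ⌀0.3, A = 0.0706858 in², x = 2.4 in, Ī = 0.000397608 in⁴.
Hole 3 (subtracted): ⌀0.3, A = 0.0706858 in², x = 3.6 in, Ī = 0.000397608 in⁴.
Hole 4 (subtracted): ⌀0.3, A = 0.0706858 in², x = 4.8 in, Ī = 0.000397608 in⁴.
By symmetry the centroid is at mid-width, x̄ = 3 in.
Transfer each piece to the vertical centroidal axis using Ī + A·d² with d = x − 3:
  plate: d = 0 in → contributes +14.4 in⁴
  hole 1: d = -1.8 in → contributes −0.22942 in⁴
  hole 2: d = -0.6 in → contributes −0.0258445 in⁴
  hole 3: d = 0.6 in → contributes −0.0258445 in⁴
  hole 4: d = 1.8 in → contributes −0.22942 in⁴
Total I = 13.8895 in⁴.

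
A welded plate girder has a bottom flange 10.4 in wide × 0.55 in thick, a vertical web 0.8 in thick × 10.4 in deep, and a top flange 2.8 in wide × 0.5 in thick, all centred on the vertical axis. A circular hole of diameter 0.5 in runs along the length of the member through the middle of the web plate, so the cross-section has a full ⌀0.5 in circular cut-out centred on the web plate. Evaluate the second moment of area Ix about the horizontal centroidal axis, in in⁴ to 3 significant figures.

Decompose the section into non-overlapping parts with the origin at the bottom-left of its bounding rectangle.
Bottom plate: 10.4 × 0.55, A = 5.72 in², y = 0.275 in, Ī = 0.14419 in⁴.
Web plate: 0.8 × 10.4, A = 8.32 in², y = 5.75 in, Ī = 74.991 in⁴.
Top plate: 2.8 × 0.5, A = 1.4 in², y = 11.2 in, Ī = 0.029167 in⁴.
Hole (subtracted): ⌀0.5, A = 0.19635 in², y = 5.75 in, Ī = 0.003068 in⁴.
Centroid: ȳ = ΣA·y / ΣA = 4.1961 in.
Transfer each piece to the horizontal centroidal axis using Ī + A·d² with d = y − 4.1961:
  bottom plate: d = -3.9211 in → contributes +88.09 in⁴
  web plate: d = 1.5539 in → contributes +95.08 in⁴
  top plate: d = 7.0039 in → contributes +68.705 in⁴
  hole: d = 1.5539 in → contributes −0.47717 in⁴
Total I = 251.4 in⁴.

Ix ≈ 251 in⁴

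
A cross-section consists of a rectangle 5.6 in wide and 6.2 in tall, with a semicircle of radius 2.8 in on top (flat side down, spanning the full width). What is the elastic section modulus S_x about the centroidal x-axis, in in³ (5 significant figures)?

Decompose the section into non-overlapping parts with the origin at the bottom-left of its bounding rectangle.
Rectangular body: 5.6 × 6.2, A = 34.72 in², y = 3.1 in, Ī = 111.2197 in⁴.
Semicircular cap: semicircle r = 2.8, A = 12.31504 in², y = 7.388357 in, Ī = 6.746277 in⁴.
Centroid: ȳ = ΣA·y / ΣA = 4.222808 in.
Transfer each piece to the centroidal x-axis using Ī + A·d² with d = y − 4.222808:
  rectangular body: d = -1.122808 in → contributes +154.9911 in⁴
  semicircular cap: d = 3.165549 in → contributes +130.1517 in⁴
Total I = 285.1428 in⁴.
Extreme fibre distance c = 4.777192 in; S = I/c = 59.68836 in³.

S_x ≈ 59.688 in³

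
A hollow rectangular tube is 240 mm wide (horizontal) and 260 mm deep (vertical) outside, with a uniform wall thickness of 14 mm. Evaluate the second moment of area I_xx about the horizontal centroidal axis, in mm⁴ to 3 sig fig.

Decompose the section into non-overlapping parts with the origin at the bottom-left of its bounding rectangle.
Outer rectangle: 240 × 260, A = 62 400 mm², y = 130 mm, Ī = 351 520 000 mm⁴.
Inner void (subtracted): 212 × 232, A = 49 184 mm², y = 130 mm, Ī = 220 606 635 mm⁴.
By symmetry the centroid is at mid-height, ȳ = 130 mm.
All pieces are centred on the horizontal centroidal axis, so I = ΣĪ (holes subtracted) = 130 913 365 mm⁴.

I_xx ≈ 1.31 × 10⁸ mm⁴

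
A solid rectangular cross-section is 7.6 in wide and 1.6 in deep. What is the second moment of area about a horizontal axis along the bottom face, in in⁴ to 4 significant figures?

I_base ≈ 10.38 in⁴

The section: 7.6 × 1.6, A = 12.16 in², y = 0.8 in, Ī = 2.59413 in⁴.
Transfer it to the base of the section using Ī + A·d² with d = y − 0:
  the section: d = 0.8 in → contributes +10.3765 in⁴
Total I = 10.3765 in⁴.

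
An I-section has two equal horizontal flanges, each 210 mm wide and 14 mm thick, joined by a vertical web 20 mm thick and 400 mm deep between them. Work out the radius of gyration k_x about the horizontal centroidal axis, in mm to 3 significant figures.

k_x ≈ 161 mm

Treat the section as a set of non-overlapping primitives; coordinates are from the bounding-box lower-left.
Bottom flange: 210 × 14, A = 2 940 mm², y = 7 mm, Ī = 48 020 mm⁴.
Web: 20 × 400, A = 8 000 mm², y = 214 mm, Ī = 106 666 667 mm⁴.
Top flange: 210 × 14, A = 2 940 mm², y = 421 mm, Ī = 48 020 mm⁴.
By symmetry the centroid is at mid-height, ȳ = 214 mm.
Transfer each piece to the horizontal centroidal axis using Ī + A·d² with d = y − 214:
  bottom flange: d = -207 mm → contributes +126 024 080 mm⁴
  web: d = 0 mm → contributes +106 666 667 mm⁴
  top flange: d = 207 mm → contributes +126 024 080 mm⁴
Total I = 358 714 827 mm⁴.
Radius of gyration: k = √(I/A) = √(358 714 827 / 13 880) = 160.76 mm.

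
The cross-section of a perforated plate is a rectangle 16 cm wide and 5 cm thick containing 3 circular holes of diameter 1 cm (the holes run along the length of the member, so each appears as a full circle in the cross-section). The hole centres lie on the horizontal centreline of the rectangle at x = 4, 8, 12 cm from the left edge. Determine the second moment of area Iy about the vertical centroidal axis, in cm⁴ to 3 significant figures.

Break the section into simple shapes (no overlaps), measuring from the bottom-left corner of the bounding box.
Plate: 16 × 5, A = 80 cm², x = 8 cm, Ī = 1706.7 cm⁴.
Hole 1 (subtracted): ⌀1, A = 0.7854 cm², x = 4 cm, Ī = 0.049087 cm⁴.
Hole 2 (subtracted): ⌀1, A = 0.7854 cm², x = 8 cm, Ī = 0.049087 cm⁴.
Hole 3 (subtracted): ⌀1, A = 0.7854 cm², x = 12 cm, Ī = 0.049087 cm⁴.
By symmetry the centroid is at mid-width, x̄ = 8 cm.
Transfer each piece to the vertical centroidal axis using Ī + A·d² with d = x − 8:
  plate: d = 0 cm → contributes +1706.7 cm⁴
  hole 1: d = -4 cm → contributes −12.615 cm⁴
  hole 2: d = 0 cm → contributes −0.049087 cm⁴
  hole 3: d = 4 cm → contributes −12.615 cm⁴
Total I = 1681.4 cm⁴.

Iy ≈ 1680 cm⁴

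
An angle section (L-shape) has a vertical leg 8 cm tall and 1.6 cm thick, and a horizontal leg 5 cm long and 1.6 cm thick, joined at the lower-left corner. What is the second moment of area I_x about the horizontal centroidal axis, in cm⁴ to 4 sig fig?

I_x ≈ 108.5 cm⁴

Break the section into simple shapes (no overlaps), measuring from the bottom-left corner of the bounding box.
Vertical leg: 1.6 × 8, A = 12.8 cm², y = 4 cm, Ī = 68.2667 cm⁴.
Horizontal leg (remainder): 3.4 × 1.6, A = 5.44 cm², y = 0.8 cm, Ī = 1.16053 cm⁴.
Centroid: ȳ = ΣA·y / ΣA = 3.04561 cm.
Transfer each piece to the horizontal centroidal axis using Ī + A·d² with d = y − 3.04561:
  vertical leg: d = 0.954386 cm → contributes +79.9256 cm⁴
  horizontal leg (remainder): d = -2.24561 cm → contributes +28.5933 cm⁴
Total I = 108.519 cm⁴.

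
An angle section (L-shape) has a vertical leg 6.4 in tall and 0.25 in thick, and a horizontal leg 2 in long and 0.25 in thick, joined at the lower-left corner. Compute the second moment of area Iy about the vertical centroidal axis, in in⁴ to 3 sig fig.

Iy ≈ 0.464 in⁴

Treat the section as a set of non-overlapping primitives; coordinates are from the bounding-box lower-left.
Vertical leg: 0.25 × 6.4, A = 1.6 in², x = 0.125 in, Ī = 0.0083333 in⁴.
Horizontal leg (remainder): 1.75 × 0.25, A = 0.4375 in², x = 1.125 in, Ī = 0.11165 in⁴.
Centroid: x̄ = ΣA·x / ΣA = 0.33972 in.
Transfer each piece to the vertical centroidal axis using Ī + A·d² with d = x − 0.33972:
  vertical leg: d = -0.21472 in → contributes +0.082104 in⁴
  horizontal leg (remainder): d = 0.78528 in → contributes +0.38144 in⁴
Total I = 0.46355 in⁴.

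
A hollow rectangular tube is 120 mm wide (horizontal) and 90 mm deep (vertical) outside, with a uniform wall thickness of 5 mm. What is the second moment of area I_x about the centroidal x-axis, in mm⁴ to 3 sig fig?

Treat the section as a set of non-overlapping primitives; coordinates are from the bounding-box lower-left.
Outer rectangle: 120 × 90, A = 10 800 mm², y = 45 mm, Ī = 7 290 000 mm⁴.
Inner void (subtracted): 110 × 80, A = 8 800 mm², y = 45 mm, Ī = 4 693 333 mm⁴.
By symmetry the centroid is at mid-height, ȳ = 45 mm.
All pieces are centred on the centroidal x-axis, so I = ΣĪ (holes subtracted) = 2 596 667 mm⁴.

I_x ≈ 2.60 × 10⁶ mm⁴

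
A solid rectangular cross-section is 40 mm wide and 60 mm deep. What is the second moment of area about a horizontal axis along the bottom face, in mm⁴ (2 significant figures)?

I_base ≈ 2.9 × 10⁶ mm⁴

The section: 40 × 60, A = 2 400 mm², y = 30 mm, Ī = 720 000 mm⁴.
Transfer it to a horizontal axis along the bottom face using Ī + A·d² with d = y − 0:
  the section: d = 30 mm → contributes +2 880 000 mm⁴
Total I = 2 880 000 mm⁴.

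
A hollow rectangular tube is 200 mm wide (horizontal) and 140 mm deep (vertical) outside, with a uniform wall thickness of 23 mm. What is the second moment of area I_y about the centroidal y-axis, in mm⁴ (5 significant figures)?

I_y ≈ 6.4724 × 10⁷ mm⁴

Split into non-overlapping primitives; take the origin at the lower-left of the bounding box.
Outer rectangle: 200 × 140, A = 28 000 mm², x = 100 mm, Ī = 93 333 333 mm⁴.
Inner void (subtracted): 154 × 94, A = 14 476 mm², x = 100 mm, Ī = 28 609 401 mm⁴.
By symmetry the centroid is at mid-width, x̄ = 100 mm.
All pieces are centred on the centroidal y-axis, so I = ΣĪ (holes subtracted) = 64 723 932 mm⁴.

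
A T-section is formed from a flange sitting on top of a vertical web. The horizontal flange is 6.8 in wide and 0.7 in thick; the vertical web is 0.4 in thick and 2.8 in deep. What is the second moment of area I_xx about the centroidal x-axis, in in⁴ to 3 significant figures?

I_xx ≈ 3.70 in⁴

Treat the section as a set of non-overlapping primitives; coordinates are from the bounding-box lower-left.
Flange: 6.8 × 0.7, A = 4.76 in², y = 3.15 in, Ī = 0.19437 in⁴.
Web: 0.4 × 2.8, A = 1.12 in², y = 1.4 in, Ī = 0.73173 in⁴.
Centroid: ȳ = ΣA·y / ΣA = 2.8167 in.
Transfer each piece to the centroidal x-axis using Ī + A·d² with d = y − 2.8167:
  flange: d = 0.33333 in → contributes +0.72326 in⁴
  web: d = -1.4167 in → contributes +2.9795 in⁴
Total I = 3.7028 in⁴.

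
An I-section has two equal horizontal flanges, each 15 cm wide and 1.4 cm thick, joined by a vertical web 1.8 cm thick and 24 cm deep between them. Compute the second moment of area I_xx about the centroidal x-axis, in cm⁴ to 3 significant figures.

I_xx ≈ 8850 cm⁴

Treat the section as a set of non-overlapping primitives; coordinates are from the bounding-box lower-left.
Bottom flange: 15 × 1.4, A = 21 cm², y = 0.7 cm, Ī = 3.43 cm⁴.
Web: 1.8 × 24, A = 43.2 cm², y = 13.4 cm, Ī = 2073.6 cm⁴.
Top flange: 15 × 1.4, A = 21 cm², y = 26.1 cm, Ī = 3.43 cm⁴.
By symmetry the centroid is at mid-height, ȳ = 13.4 cm.
Transfer each piece to the centroidal x-axis using Ī + A·d² with d = y − 13.4:
  bottom flange: d = -12.7 cm → contributes +3390.5 cm⁴
  web: d = 0 cm → contributes +2073.6 cm⁴
  top flange: d = 12.7 cm → contributes +3390.5 cm⁴
Total I = 8854.6 cm⁴.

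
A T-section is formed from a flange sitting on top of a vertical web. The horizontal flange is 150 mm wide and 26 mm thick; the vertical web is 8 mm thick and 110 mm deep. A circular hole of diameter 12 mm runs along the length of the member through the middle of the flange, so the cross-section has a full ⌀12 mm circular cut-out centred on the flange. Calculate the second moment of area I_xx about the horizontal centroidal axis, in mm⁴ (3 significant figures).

I_xx ≈ 4.41 × 10⁶ mm⁴

Decompose the section into non-overlapping parts with the origin at the bottom-left of its bounding rectangle.
Flange: 150 × 26, A = 3 900 mm², y = 123 mm, Ī = 219 700 mm⁴.
Web: 8 × 110, A = 880 mm², y = 55 mm, Ī = 887 333 mm⁴.
Hole (subtracted): ⌀12, A = 113.1 mm², y = 123 mm, Ī = 1017.9 mm⁴.
Centroid: ȳ = ΣA·y / ΣA = 110.18 mm.
Transfer each piece to the horizontal centroidal axis using Ī + A·d² with d = y − 110.18:
  flange: d = 12.822 mm → contributes +860 895 mm⁴
  web: d = -55.178 mm → contributes +3 566 571 mm⁴
  hole: d = 12.822 mm → contributes −19 612 mm⁴
Total I = 4 407 854 mm⁴.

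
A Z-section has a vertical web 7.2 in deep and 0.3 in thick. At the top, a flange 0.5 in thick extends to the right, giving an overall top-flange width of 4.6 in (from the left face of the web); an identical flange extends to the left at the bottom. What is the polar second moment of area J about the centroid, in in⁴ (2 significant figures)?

Decompose the section into non-overlapping parts with the origin at the bottom-left of its bounding rectangle.
Web: 0.3 × 7.2, A = 2.16 in², y = 3.6 in, Ī = 9.331 in⁴.
Top flange (beyond web): 4.3 × 0.5, A = 2.15 in², y = 6.95 in, Ī = 0.04479 in⁴.
Bottom flange (beyond web): 4.3 × 0.5, A = 2.15 in², y = 0.25 in, Ī = 0.04479 in⁴.
Centroid: ȳ = ΣA·y / ΣA = 3.6 in.
Transfer each piece to the centroidal x-axis using Ī + A·d² with d = y − 3.6:
  web: d = 0 in → contributes +9.331 in⁴
  top flange (beyond web): d = 3.35 in → contributes +24.17 in⁴
  bottom flange (beyond web): d = -3.35 in → contributes +24.17 in⁴
Total I = 57.68 in⁴.
For the y-axis: x̄ = 4.45 in.
Repeating about the centroidal y-axis gives I_y = 29.39 in⁴.
Polar second moment: J = I_x + I_y = 87.07 in⁴.

J ≈ 87 in⁴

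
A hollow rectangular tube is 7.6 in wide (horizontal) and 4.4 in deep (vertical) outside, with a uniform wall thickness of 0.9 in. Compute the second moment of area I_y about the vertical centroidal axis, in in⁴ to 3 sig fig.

I_y ≈ 119 in⁴

Split into non-overlapping primitives; take the origin at the lower-left of the bounding box.
Outer rectangle: 7.6 × 4.4, A = 33.44 in², x = 3.8 in, Ī = 160.96 in⁴.
Inner void (subtracted): 5.8 × 2.6, A = 15.08 in², x = 3.8 in, Ī = 42.274 in⁴.
By symmetry the centroid is at mid-width, x̄ = 3.8 in.
All pieces are centred on the vertical centroidal axis, so I = ΣĪ (holes subtracted) = 118.68 in⁴.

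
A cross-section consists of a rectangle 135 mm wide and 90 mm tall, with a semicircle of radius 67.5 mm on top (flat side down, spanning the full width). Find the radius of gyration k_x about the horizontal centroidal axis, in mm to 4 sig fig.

k_x ≈ 42.52 mm

Split into non-overlapping primitives; take the origin at the lower-left of the bounding box.
Rectangular body: 135 × 90, A = 12 150 mm², y = 45 mm, Ī = 8 201 250 mm⁴.
Semicircular cap: semicircle r = 67.5, A = 7156.94 mm², y = 118.648 mm, Ī = 2 278 490 mm⁴.
Centroid: ȳ = ΣA·y / ΣA = 72.3007 mm.
Transfer each piece to the horizontal centroidal axis using Ī + A·d² with d = y − 72.3007:
  rectangular body: d = -27.3007 mm → contributes +17 257 008 mm⁴
  semicircular cap: d = 46.3472 mm → contributes +17 652 023 mm⁴
Total I = 34 909 031 mm⁴.
Radius of gyration: k = √(I/A) = √(34 909 031 / 19306.9) = 42.5219 mm.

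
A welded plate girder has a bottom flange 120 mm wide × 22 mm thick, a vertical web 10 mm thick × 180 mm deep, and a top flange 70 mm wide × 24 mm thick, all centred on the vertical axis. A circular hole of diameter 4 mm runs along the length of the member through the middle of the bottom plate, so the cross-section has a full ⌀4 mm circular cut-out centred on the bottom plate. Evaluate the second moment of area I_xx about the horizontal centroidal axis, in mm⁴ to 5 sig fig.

Treat the section as a set of non-overlapping primitives; coordinates are from the bounding-box lower-left.
Bottom plate: 120 × 22, A = 2 640 mm², y = 11 mm, Ī = 106 480 mm⁴.
Web plate: 10 × 180, A = 1 800 mm², y = 112 mm, Ī = 4 860 000 mm⁴.
Top plate: 70 × 24, A = 1 680 mm², y = 214 mm, Ī = 80 640 mm⁴.
Hole (subtracted): ⌀4, A = 12.56637 mm², y = 11 mm, Ī = 12.56637 mm⁴.
Centroid: ȳ = ΣA·y / ΣA = 96.60715 mm.
Transfer each piece to the horizontal centroidal axis using Ī + A·d² with d = y − 96.60715:
  bottom plate: d = -85.60715 mm → contributes +19 453 943 mm⁴
  web plate: d = 15.39285 mm → contributes +5 286 492 mm⁴
  top plate: d = 117.3928 mm → contributes +23 232 856 mm⁴
  hole: d = -85.60715 mm → contributes −92106.28 mm⁴
Total I = 47 881 184 mm⁴.

I_xx ≈ 4.7881 × 10⁷ mm⁴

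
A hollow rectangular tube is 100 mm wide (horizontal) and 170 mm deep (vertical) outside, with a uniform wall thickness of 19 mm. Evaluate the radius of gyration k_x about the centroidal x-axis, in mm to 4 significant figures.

Treat the section as a set of non-overlapping primitives; coordinates are from the bounding-box lower-left.
Outer rectangle: 100 × 170, A = 17 000 mm², y = 85 mm, Ī = 40 941 667 mm⁴.
Inner void (subtracted): 62 × 132, A = 8 184 mm², y = 85 mm, Ī = 11 883 168 mm⁴.
By symmetry the centroid is at mid-height, ȳ = 85 mm.
All pieces are centred on the centroidal x-axis, so I = ΣĪ (holes subtracted) = 29 058 499 mm⁴.
Radius of gyration: k = √(I/A) = √(29 058 499 / 8 816) = 57.4118 mm.

k_x ≈ 57.41 mm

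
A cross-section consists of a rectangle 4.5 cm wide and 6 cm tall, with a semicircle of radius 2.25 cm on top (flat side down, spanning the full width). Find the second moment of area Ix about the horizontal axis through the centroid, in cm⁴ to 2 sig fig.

Ix ≈ 180 cm⁴

Decompose the section into non-overlapping parts with the origin at the bottom-left of its bounding rectangle.
Rectangular body: 4.5 × 6, A = 27 cm², y = 3 cm, Ī = 81 cm⁴.
Semicircular cap: semicircle r = 2.25, A = 7.952 cm², y = 6.955 cm, Ī = 2.813 cm⁴.
Centroid: ȳ = ΣA·y / ΣA = 3.9 cm.
Transfer each piece to the horizontal axis through the centroid using Ī + A·d² with d = y − 3.9:
  rectangular body: d = -0.8998 cm → contributes +102.9 cm⁴
  semicircular cap: d = 3.055 cm → contributes +77.04 cm⁴
Total I = 179.9 cm⁴.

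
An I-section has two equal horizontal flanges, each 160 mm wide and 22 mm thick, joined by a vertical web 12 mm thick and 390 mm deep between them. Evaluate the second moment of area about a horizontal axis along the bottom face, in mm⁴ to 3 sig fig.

Split into non-overlapping primitives; take the origin at the lower-left of the bounding box.
Bottom flange: 160 × 22, A = 3 520 mm², y = 11 mm, Ī = 141 973 mm⁴.
Web: 12 × 390, A = 4 680 mm², y = 217 mm, Ī = 59 319 000 mm⁴.
Top flange: 160 × 22, A = 3 520 mm², y = 423 mm, Ī = 141 973 mm⁴.
Transfer each piece to a horizontal axis along the bottom face using Ī + A·d² with d = y − 0:
  bottom flange: d = 11 mm → contributes +567 893 mm⁴
  web: d = 217 mm → contributes +279 695 520 mm⁴
  top flange: d = 423 mm → contributes +629 972 053 mm⁴
Total I = 910 235 467 mm⁴.

I_base ≈ 9.10 × 10⁸ mm⁴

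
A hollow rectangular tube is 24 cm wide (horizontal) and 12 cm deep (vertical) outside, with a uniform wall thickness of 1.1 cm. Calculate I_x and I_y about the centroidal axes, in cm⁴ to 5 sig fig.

I_x ≈ 1746.2 cm⁴, I_y ≈ 5363.1 cm⁴

Decompose the section into non-overlapping parts with the origin at the bottom-left of its bounding rectangle.
Outer rectangle: 24 × 12, A = 288 cm², y = 6 cm, Ī = 3 456 cm⁴.
Inner void (subtracted): 21.8 × 9.8, A = 213.64 cm², y = 6 cm, Ī = 1709.832 cm⁴.
By symmetry the centroid is at mid-height, ȳ = 6 cm.
All pieces are centred on the centroidal x-axis, so I = ΣĪ (holes subtracted) = 1746.168 cm⁴.
Repeating about the centroidal y-axis gives I_y = 5363.144 cm⁴.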